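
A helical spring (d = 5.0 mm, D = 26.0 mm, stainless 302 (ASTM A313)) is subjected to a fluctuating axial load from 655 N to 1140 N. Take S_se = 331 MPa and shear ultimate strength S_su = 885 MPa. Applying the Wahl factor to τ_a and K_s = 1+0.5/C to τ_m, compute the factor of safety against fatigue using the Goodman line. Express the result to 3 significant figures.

C = D/d = 26.0/5.0 = 5.2000; K_W = (4C−1)/(4C−4)+0.615/C = 1.2968; K_s = 1+0.5/C = 1.0962
F_a = (F_max−F_min)/2 = 242.5 N; F_m = (F_max+F_min)/2 = 897.5 N
τ_a = K_W·8F_aD/(πd³) = 1.2968 × 128.44 = 166.57 MPa
τ_m = K_s·8F_mD/(πd³) = 1.0962 × 475.38 = 521.09 MPa
Goodman: 1/n_f = τ_a/S_se + τ_m/S_su = 166.57/331 + 521.09/885 = 0.50324 + 0.58880 = 1.092
n_f = 1/1.092 = 0.9157

0.916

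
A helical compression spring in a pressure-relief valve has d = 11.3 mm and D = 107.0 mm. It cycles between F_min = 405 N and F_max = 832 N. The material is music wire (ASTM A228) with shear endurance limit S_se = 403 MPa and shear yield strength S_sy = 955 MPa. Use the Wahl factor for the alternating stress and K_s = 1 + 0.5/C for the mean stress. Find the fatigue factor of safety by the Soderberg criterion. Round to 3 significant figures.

C = D/d = 107.0/11.3 = 9.4690; K_W = (4C−1)/(4C−4)+0.615/C = 1.1535; K_s = 1+0.5/C = 1.0528
F_a = (F_max−F_min)/2 = 213.5 N; F_m = (F_max+F_min)/2 = 618.5 N
τ_a = K_W·8F_aD/(πd³) = 1.1535 × 40.317 = 46.506 MPa
τ_m = K_s·8F_mD/(πd³) = 1.0528 × 116.8 = 122.96 MPa
Soderberg: 1/n_f = τ_a/S_se + τ_m/S_sy = 46.506/403 + 122.96/955 = 0.11540 + 0.12876 = 0.24416
n_f = 1/0.24416 = 4.096

4.10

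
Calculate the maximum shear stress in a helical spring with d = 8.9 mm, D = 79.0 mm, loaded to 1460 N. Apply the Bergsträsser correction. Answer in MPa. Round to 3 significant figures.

481 MPa

Spring index C = D/d = 79.0/8.9 = 8.8764
K_B = (4C+2)/(4C−3) = 37.506/32.506 = 1.1538
τ₀ = 8FD/(πd³) = 8·1460·79.0/(π·8.9³) = 922720/2214.7 = 416.63 MPa
τ_max = K·τ₀ = 1.1538 × 416.63 = 480.72 MPa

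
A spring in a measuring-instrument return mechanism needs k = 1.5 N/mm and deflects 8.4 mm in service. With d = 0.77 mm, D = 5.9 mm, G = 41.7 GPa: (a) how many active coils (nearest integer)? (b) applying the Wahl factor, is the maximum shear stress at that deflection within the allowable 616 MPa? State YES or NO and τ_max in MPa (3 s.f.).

(a) 6 coils; (b) YES, τ_max = 490 MPa

N_a = Gd⁴/(8D³k) = (41.7×10³)(0.77⁴)/(8·5.9³·1.5) = 5.948 → N_a = 6
Actual rate k = Gd⁴/(8D³·6) = 1.487 N/mm
Working load F = kδ = 1.487·8.4 = 12.491 N
C = 5.9/0.77 = 7.6623; K_W = (4C−1)/(4C−4)+0.615/C = 1.1928
τ_max = K_W·8FD/(πd³) = 1.1928·411.06 = 490.32 MPa
τ_max ≤ 616 MPa → acceptable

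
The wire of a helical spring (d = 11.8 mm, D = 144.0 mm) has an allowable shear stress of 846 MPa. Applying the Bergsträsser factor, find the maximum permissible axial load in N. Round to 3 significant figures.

C = D/d = 144.0/11.8 = 12.2034
K_B = (4C+2)/(4C−3) = 50.814/45.814 = 1.1091
τ_max = K·8FD/(πd³) → F_max = τ_allow·πd³/(8DK)
F_max = 846·π·11.8³/(8·144.0·1.1091) = 4.3668e+06/1277.7 = 3417.7 N

3420 N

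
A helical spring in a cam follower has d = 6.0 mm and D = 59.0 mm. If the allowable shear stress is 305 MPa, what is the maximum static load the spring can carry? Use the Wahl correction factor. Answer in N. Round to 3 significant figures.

C = D/d = 59.0/6.0 = 9.8333
K_W = (4C−1)/(4C−4) + 0.615/C = 38.333/35.333 + 0.0625 = 1.1474
τ_max = K·8FD/(πd³) → F_max = τ_allow·πd³/(8DK)
F_max = 305·π·6.0³/(8·59.0·1.1474) = 2.0697e+05/541.6 = 382.15 N

382 N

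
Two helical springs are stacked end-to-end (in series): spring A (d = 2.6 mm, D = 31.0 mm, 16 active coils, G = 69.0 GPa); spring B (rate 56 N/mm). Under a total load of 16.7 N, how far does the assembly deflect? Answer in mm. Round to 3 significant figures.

20.5 mm

k_A = Gd⁴/(8D³N_a) = (69.0×10³)(2.6⁴)/(8·31.0³·16) = 0.82689 N/mm
Series: 1/k_eq = 1/0.82689 + 1/56 = 1.2272; k_eq = 0.81486 N/mm
δ = F/k_eq = 16.7/0.81486 = 20.494 mm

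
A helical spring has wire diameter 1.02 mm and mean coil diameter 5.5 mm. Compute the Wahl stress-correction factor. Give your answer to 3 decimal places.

C = D/d = 5.5/1.02 = 5.3922
K_W = (4C−1)/(4C−4) + 0.615/C = 20.569/17.569 + 0.1141 = 1.2848

1.285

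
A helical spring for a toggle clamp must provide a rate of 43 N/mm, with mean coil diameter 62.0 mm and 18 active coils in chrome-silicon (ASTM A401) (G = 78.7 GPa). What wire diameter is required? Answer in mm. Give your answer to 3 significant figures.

11.7 mm

d = (8D³N_a·k / G)^(1/4) = (8·62.0³·18·43 / (78.7×10³))^0.25
  = (18751)^0.25 = 11.7019 mm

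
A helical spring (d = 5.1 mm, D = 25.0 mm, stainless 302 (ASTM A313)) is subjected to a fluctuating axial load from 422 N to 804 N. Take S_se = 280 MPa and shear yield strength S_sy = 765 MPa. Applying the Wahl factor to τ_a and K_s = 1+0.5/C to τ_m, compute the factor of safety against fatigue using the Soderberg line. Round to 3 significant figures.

1.17

C = D/d = 25.0/5.1 = 4.9020; K_W = (4C−1)/(4C−4)+0.615/C = 1.3177; K_s = 1+0.5/C = 1.1020
F_a = (F_max−F_min)/2 = 191 N; F_m = (F_max+F_min)/2 = 613 N
τ_a = K_W·8F_aD/(πd³) = 1.3177 × 91.665 = 120.78 MPa
τ_m = K_s·8F_mD/(πd³) = 1.1020 × 294.19 = 324.2 MPa
Soderberg: 1/n_f = τ_a/S_se + τ_m/S_sy = 120.78/280 + 324.2/765 = 0.43137 + 0.42379 = 0.85516
n_f = 1/0.85516 = 1.169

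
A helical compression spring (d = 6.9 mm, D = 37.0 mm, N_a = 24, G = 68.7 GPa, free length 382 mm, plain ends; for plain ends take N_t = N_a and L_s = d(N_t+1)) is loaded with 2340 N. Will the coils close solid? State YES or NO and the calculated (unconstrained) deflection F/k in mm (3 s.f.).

NO, δ = 146 mm

k = Gd⁴/(8D³N_a) = (68.7×10³)(6.9⁴)/(8·37.0³·24) = 16.012 N/mm
N_t = 24; L_s = 6.9·25 = 172.5 mm; δ_solid = L₀ − L_s = 382 − 172.5 = 209.5 mm
δ = F/k = 2340/16.012 = 146.14 mm
δ < δ_solid → spring does not go solid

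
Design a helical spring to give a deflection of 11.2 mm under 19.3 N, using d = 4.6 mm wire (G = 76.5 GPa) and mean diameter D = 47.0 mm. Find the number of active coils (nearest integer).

24

Required rate k = F/δ = 19.3/11.2 = 1.7232 N/mm
N_a = Gd⁴/(8D³k) = (76.5×10³ × 4.6⁴)/(8 × 47.0³ × 1.7232)
    = 3.42525e+07 / 1.43127e+06 = 23.93 → 24 coils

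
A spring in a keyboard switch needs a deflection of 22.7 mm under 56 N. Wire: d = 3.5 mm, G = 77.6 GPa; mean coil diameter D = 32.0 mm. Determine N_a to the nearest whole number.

18

Required rate k = F/δ = 56/22.7 = 2.467 N/mm
N_a = Gd⁴/(8D³k) = (77.6×10³ × 3.5⁴)/(8 × 32.0³ × 2.467)
    = 1.16448e+07 / 646699 = 18.01 → 18 coils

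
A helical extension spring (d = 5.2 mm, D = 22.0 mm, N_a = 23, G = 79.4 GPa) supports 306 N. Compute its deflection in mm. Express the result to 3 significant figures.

k = Gd⁴/(8D³N_a) = (79.4×10³)(5.2⁴)/(8·22.0³·23) = 29.631 N/mm
δ = F/k = 306 / 29.631 = 10.327 mm

10.3 mm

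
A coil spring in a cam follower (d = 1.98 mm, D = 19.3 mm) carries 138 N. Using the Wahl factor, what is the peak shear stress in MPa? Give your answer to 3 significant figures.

Spring index C = D/d = 19.3/1.98 = 9.7475
K_W = (4C−1)/(4C−4) + 0.615/C = 37.990/34.990 + 0.0631 = 1.1488
τ₀ = 8FD/(πd³) = 8·138·19.3/(π·1.98³) = 21307.2/24.386 = 873.74 MPa
τ_max = K·τ₀ = 1.1488 × 873.74 = 1003.8 MPa

1000 MPa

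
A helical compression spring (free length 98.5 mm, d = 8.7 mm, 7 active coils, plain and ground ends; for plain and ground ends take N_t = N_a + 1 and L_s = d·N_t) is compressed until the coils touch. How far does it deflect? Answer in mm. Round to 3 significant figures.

28.9 mm

N_t = 8; L_s = 8.7·8 = 69.6 mm
δ_solid = L₀ − L_s = 98.5 − 69.6 = 28.9 mm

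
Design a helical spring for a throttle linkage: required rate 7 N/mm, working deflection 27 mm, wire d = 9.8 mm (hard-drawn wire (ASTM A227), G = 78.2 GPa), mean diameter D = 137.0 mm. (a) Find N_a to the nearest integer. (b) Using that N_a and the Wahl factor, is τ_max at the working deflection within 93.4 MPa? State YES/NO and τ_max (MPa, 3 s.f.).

(a) 5 coils; (b) YES, τ_max = 77.3 MPa

N_a = Gd⁴/(8D³k) = (78.2×10³)(9.8⁴)/(8·137.0³·7) = 5.009 → N_a = 5
Actual rate k = Gd⁴/(8D³·5) = 7.0128 N/mm
Working load F = kδ = 7.0128·27 = 189.34 N
C = 137.0/9.8 = 13.9796; K_W = (4C−1)/(4C−4)+0.615/C = 1.1018
τ_max = K_W·8FD/(πd³) = 1.1018·70.184 = 77.327 MPa
τ_max ≤ 93.4 MPa → acceptable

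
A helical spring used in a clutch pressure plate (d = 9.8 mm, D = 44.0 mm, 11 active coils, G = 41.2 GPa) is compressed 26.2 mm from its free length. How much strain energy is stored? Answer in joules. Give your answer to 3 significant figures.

17.4 J

k = Gd⁴/(8D³N_a) = (41.2×10³)(9.8⁴)/(8·44.0³·11) = 50.694 N/mm
U = ½kδ² = 0.5 × 50.694 × 26.2² = 17399 N·mm = 17.399 J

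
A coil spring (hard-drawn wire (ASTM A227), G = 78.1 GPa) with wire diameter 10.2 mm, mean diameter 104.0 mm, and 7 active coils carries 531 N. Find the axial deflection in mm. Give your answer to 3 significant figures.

k = Gd⁴/(8D³N_a) = (78.1×10³)(10.2⁴)/(8·104.0³·7) = 13.42 N/mm
δ = F/k = 531 / 13.42 = 39.567 mm

39.6 mm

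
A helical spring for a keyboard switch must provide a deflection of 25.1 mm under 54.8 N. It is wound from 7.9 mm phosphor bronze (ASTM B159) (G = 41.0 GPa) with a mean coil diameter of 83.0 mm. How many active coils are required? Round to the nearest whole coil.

16

Required rate k = F/δ = 54.8/25.1 = 2.1833 N/mm
N_a = Gd⁴/(8D³k) = (41.0×10³ × 7.9⁴)/(8 × 83.0³ × 2.1833)
    = 1.59695e+08 / 9.98691e+06 = 15.99 → 16 coils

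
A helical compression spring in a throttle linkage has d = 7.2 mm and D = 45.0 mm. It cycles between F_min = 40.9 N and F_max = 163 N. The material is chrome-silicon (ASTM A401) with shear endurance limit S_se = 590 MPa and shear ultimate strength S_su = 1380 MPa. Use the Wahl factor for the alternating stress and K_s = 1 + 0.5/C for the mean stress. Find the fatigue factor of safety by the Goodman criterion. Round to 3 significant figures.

15.6

C = D/d = 45.0/7.2 = 6.2500; K_W = (4C−1)/(4C−4)+0.615/C = 1.2413; K_s = 1+0.5/C = 1.0800
F_a = (F_max−F_min)/2 = 61.05 N; F_m = (F_max+F_min)/2 = 101.95 N
τ_a = K_W·8F_aD/(πd³) = 1.2413 × 18.743 = 23.265 MPa
τ_m = K_s·8F_mD/(πd³) = 1.0800 × 31.3 = 33.804 MPa
Goodman: 1/n_f = τ_a/S_se + τ_m/S_su = 23.265/590 + 33.804/1380 = 0.03943 + 0.02450 = 0.063928
n_f = 1/0.063928 = 15.64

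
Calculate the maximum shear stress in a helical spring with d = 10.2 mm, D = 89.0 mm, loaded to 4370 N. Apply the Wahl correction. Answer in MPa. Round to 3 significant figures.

Spring index C = D/d = 89.0/10.2 = 8.7255
K_W = (4C−1)/(4C−4) + 0.615/C = 33.902/30.902 + 0.0705 = 1.1676
τ₀ = 8FD/(πd³) = 8·4370·89.0/(π·10.2³) = 3.11144e+06/3333.9 = 933.28 MPa
τ_max = K·τ₀ = 1.1676 × 933.28 = 1089.7 MPa

1090 MPa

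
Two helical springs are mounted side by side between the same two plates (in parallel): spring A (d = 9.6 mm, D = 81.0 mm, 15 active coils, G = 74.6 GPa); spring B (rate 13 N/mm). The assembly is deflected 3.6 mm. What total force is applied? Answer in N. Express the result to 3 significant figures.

k_A = Gd⁴/(8D³N_a) = (74.6×10³)(9.6⁴)/(8·81.0³·15) = 9.9354 N/mm
Parallel: k_eq = 9.9354 + 13 = 22.935 N/mm
F = k_eq·δ = 22.935·3.6 = 82.568 N

82.6 N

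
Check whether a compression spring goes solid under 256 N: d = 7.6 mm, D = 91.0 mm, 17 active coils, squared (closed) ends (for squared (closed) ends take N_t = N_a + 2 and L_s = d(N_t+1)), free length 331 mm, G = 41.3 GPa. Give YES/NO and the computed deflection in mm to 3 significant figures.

YES, δ = 190 mm

k = Gd⁴/(8D³N_a) = (41.3×10³)(7.6⁴)/(8·91.0³·17) = 1.3444 N/mm
N_t = 19; L_s = 7.6·20 = 152 mm; δ_solid = L₀ − L_s = 331 − 152 = 179 mm
δ = F/k = 256/1.3444 = 190.41 mm
δ ≥ δ_solid → spring goes solid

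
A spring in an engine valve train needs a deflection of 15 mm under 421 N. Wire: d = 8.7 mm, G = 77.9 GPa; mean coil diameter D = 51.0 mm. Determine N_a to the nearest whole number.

15

Required rate k = F/δ = 421/15 = 28.067 N/mm
N_a = Gd⁴/(8D³k) = (77.9×10³ × 8.7⁴)/(8 × 51.0³ × 28.067)
    = 4.46287e+08 / 2.97846e+07 = 14.98 → 15 coils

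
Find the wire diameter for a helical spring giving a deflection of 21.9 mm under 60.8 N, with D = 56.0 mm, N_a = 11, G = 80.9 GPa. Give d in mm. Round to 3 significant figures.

Required rate k = F/δ = 60.8/21.9 = 2.7763 N/mm
d = (8D³N_a·k / G)^(1/4) = (8·56.0³·11·2.7763 / (80.9×10³))^0.25
  = (530.34)^0.25 = 4.7989 mm

4.80 mm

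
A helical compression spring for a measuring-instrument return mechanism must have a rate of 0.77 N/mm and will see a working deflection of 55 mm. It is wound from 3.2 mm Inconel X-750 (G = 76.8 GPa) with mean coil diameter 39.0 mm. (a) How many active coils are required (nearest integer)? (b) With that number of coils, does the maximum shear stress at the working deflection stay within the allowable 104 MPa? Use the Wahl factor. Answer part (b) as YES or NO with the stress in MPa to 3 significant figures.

(a) 22 coils; (b) NO, τ_max = 144 MPa

N_a = Gd⁴/(8D³k) = (76.8×10³)(3.2⁴)/(8·39.0³·0.77) = 22.04 → N_a = 22
Actual rate k = Gd⁴/(8D³·22) = 0.77136 N/mm
Working load F = kδ = 0.77136·55 = 42.425 N
C = 39.0/3.2 = 12.1875; K_W = (4C−1)/(4C−4)+0.615/C = 1.1175
τ_max = K_W·8FD/(πd³) = 1.1175·128.58 = 143.69 MPa
τ_max > 104 MPa → exceeds allowable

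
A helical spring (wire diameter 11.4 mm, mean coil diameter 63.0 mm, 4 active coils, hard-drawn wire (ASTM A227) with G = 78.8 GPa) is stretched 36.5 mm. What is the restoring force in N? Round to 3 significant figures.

6070 N

k = Gd⁴/(8D³N_a) = (78.8×10³)(11.4⁴)/(8·63.0³·4) = 166.33 N/mm
F = k·δ = 166.33 × 36.5 = 6071.1 N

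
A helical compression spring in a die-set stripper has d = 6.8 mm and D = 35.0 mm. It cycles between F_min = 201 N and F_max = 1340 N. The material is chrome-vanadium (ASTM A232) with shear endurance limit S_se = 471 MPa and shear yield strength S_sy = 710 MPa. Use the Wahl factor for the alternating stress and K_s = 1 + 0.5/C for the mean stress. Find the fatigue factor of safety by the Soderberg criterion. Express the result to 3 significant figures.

C = D/d = 35.0/6.8 = 5.1471; K_W = (4C−1)/(4C−4)+0.615/C = 1.3003; K_s = 1+0.5/C = 1.0971
F_a = (F_max−F_min)/2 = 569.5 N; F_m = (F_max+F_min)/2 = 770.5 N
τ_a = K_W·8F_aD/(πd³) = 1.3003 × 161.43 = 209.91 MPa
τ_m = K_s·8F_mD/(πd³) = 1.0971 × 218.4 = 239.62 MPa
Soderberg: 1/n_f = τ_a/S_se + τ_m/S_sy = 209.91/471 + 239.62/710 = 0.44567 + 0.33749 = 0.78316
n_f = 1/0.78316 = 1.277

1.28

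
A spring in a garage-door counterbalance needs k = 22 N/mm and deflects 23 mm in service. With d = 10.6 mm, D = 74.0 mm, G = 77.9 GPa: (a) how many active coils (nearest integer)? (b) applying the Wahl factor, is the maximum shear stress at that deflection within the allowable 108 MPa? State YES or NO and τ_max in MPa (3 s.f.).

N_a = Gd⁴/(8D³k) = (77.9×10³)(10.6⁴)/(8·74.0³·22) = 13.79 → N_a = 14
Actual rate k = Gd⁴/(8D³·14) = 21.669 N/mm
Working load F = kδ = 21.669·23 = 498.4 N
C = 74.0/10.6 = 6.9811; K_W = (4C−1)/(4C−4)+0.615/C = 1.2135
τ_max = K_W·8FD/(πd³) = 1.2135·78.855 = 95.69 MPa
τ_max ≤ 108 MPa → acceptable

(a) 14 coils; (b) YES, τ_max = 95.7 MPa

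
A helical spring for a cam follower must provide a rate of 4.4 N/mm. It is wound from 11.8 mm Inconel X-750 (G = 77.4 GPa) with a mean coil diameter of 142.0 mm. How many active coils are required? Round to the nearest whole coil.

15

N_a = Gd⁴/(8D³k) = (77.4×10³ × 11.8⁴)/(8 × 142.0³ × 4.4)
    = 1.50061e+09 / 1.00788e+08 = 14.89 → 15 coils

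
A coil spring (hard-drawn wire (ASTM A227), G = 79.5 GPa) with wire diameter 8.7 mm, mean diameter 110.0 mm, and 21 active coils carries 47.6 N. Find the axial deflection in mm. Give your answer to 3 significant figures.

23.4 mm

k = Gd⁴/(8D³N_a) = (79.5×10³)(8.7⁴)/(8·110.0³·21) = 2.0368 N/mm
δ = F/k = 47.6 / 2.0368 = 23.37 mm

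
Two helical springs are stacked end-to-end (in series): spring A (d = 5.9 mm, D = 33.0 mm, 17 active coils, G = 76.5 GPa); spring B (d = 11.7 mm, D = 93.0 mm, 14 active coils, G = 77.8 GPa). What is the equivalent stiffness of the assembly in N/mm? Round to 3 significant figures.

8.73 N/mm

k_A = Gd⁴/(8D³N_a) = (76.5×10³)(5.9⁴)/(8·33.0³·17) = 18.967 N/mm
k_B = Gd⁴/(8D³N_a) = (77.8×10³)(11.7⁴)/(8·93.0³·14) = 16.183 N/mm
Series: 1/k_eq = 1/18.967 + 1/16.183 = 0.11452; k_eq = 8.7323 N/mm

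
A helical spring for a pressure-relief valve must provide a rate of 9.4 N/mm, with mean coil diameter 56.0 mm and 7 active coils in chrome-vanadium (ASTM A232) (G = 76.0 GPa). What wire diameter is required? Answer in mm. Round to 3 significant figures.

d = (8D³N_a·k / G)^(1/4) = (8·56.0³·7·9.4 / (76.0×10³))^0.25
  = (1216.4)^0.25 = 5.9056 mm

5.91 mm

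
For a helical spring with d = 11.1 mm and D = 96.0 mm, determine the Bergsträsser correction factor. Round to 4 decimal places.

C = D/d = 96.0/11.1 = 8.6486
K_B = (4C+2)/(4C−3) = 36.595/31.595 = 1.1583

1.1583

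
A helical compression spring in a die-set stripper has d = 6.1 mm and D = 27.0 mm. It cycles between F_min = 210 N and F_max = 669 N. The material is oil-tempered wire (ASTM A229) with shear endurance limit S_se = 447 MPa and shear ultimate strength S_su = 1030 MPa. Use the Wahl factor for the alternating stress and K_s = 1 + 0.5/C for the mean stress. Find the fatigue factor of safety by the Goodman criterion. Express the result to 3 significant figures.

C = D/d = 27.0/6.1 = 4.4262; K_W = (4C−1)/(4C−4)+0.615/C = 1.3578; K_s = 1+0.5/C = 1.1130
F_a = (F_max−F_min)/2 = 229.5 N; F_m = (F_max+F_min)/2 = 439.5 N
τ_a = K_W·8F_aD/(πd³) = 1.3578 × 69.518 = 94.395 MPa
τ_m = K_s·8F_mD/(πd³) = 1.1130 × 133.13 = 148.17 MPa
Goodman: 1/n_f = τ_a/S_se + τ_m/S_su = 94.395/447 + 148.17/1030 = 0.21117 + 0.14385 = 0.35503
n_f = 1/0.35503 = 2.817

2.82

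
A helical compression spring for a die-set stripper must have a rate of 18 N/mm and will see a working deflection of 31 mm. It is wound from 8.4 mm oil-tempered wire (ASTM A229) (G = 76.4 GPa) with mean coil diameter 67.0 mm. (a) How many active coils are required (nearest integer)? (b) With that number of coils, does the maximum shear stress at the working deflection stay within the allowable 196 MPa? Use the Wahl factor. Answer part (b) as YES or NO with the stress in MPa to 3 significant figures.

(a) 9 coils; (b) YES, τ_max = 186 MPa

N_a = Gd⁴/(8D³k) = (76.4×10³)(8.4⁴)/(8·67.0³·18) = 8.783 → N_a = 9
Actual rate k = Gd⁴/(8D³·9) = 17.565 N/mm
Working load F = kδ = 17.565·31 = 544.52 N
C = 67.0/8.4 = 7.9762; K_W = (4C−1)/(4C−4)+0.615/C = 1.1846
τ_max = K_W·8FD/(πd³) = 1.1846·156.74 = 185.68 MPa
τ_max ≤ 196 MPa → acceptable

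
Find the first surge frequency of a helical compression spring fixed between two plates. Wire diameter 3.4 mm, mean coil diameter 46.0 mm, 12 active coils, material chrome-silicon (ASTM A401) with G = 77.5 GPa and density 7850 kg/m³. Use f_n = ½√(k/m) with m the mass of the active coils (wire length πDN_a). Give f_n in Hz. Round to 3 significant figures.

47.3 Hz

k = Gd⁴/(8D³N_a) = (77.5×10³)(3.4⁴)/(8·46.0³·12) = 1.1083 N/mm = 1108.3 N/m
Wire length L = πDN_a = π·46.0·12 = 1734.2 mm
m = ρ·(πd²/4)·L = 7850 × 9.0792×10⁻⁶ m² × 1.7342 m = 0.1236 kg
f_n = ½√(k/m) = 0.5·√(1108.3/0.1236) = 0.5·√(8967.4) = 47.348 Hz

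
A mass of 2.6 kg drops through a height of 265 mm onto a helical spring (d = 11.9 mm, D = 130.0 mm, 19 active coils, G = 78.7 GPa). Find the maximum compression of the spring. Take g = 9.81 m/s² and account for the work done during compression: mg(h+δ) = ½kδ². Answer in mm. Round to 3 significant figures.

59.2 mm

k = Gd⁴/(8D³N_a) = (78.7×10³)(11.9⁴)/(8·130.0³·19) = 4.7259 N/mm
W = mg = 2.6 × 9.81 = 25.506 N
½kδ² − Wδ − Wh = 0 → δ = (W + √(W² + 2kWh))/k
δ = (25.506 + √(650.56 + 63886.2))/4.7259 = (25.506 + 254.04)/4.7259 = 59.151 mm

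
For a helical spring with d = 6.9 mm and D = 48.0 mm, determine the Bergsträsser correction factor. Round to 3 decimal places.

1.201

C = D/d = 48.0/6.9 = 6.9565
K_B = (4C+2)/(4C−3) = 29.826/24.826 = 1.2014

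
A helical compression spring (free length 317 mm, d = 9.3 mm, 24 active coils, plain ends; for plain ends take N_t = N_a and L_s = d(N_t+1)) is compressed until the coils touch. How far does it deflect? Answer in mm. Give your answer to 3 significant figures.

84.5 mm

N_t = 24; L_s = 9.3·25 = 232.5 mm
δ_solid = L₀ − L_s = 317 − 232.5 = 84.5 mm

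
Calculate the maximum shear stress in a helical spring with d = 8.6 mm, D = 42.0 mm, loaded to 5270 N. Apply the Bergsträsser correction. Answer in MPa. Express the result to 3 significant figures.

1150 MPa

Spring index C = D/d = 42.0/8.6 = 4.8837
K_B = (4C+2)/(4C−3) = 21.535/16.535 = 1.3024
τ₀ = 8FD/(πd³) = 8·5270·42.0/(π·8.6³) = 1.77072e+06/1998.2 = 886.14 MPa
τ_max = K·τ₀ = 1.3024 × 886.14 = 1154.1 MPa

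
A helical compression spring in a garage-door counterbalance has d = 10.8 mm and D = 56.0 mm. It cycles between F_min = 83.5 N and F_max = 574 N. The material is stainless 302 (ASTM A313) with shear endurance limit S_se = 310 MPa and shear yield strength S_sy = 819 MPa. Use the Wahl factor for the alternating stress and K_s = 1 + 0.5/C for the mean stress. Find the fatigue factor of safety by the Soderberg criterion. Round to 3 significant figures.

C = D/d = 56.0/10.8 = 5.1852; K_W = (4C−1)/(4C−4)+0.615/C = 1.2978; K_s = 1+0.5/C = 1.0964
F_a = (F_max−F_min)/2 = 245.25 N; F_m = (F_max+F_min)/2 = 328.75 N
τ_a = K_W·8F_aD/(πd³) = 1.2978 × 27.763 = 36.031 MPa
τ_m = K_s·8F_mD/(πd³) = 1.0964 × 37.215 = 40.804 MPa
Soderberg: 1/n_f = τ_a/S_se + τ_m/S_sy = 36.031/310 + 40.804/819 = 0.11623 + 0.04982 = 0.16605
n_f = 1/0.16605 = 6.022

6.02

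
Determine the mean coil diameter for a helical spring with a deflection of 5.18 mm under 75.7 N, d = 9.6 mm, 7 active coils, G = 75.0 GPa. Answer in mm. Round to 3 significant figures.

Required rate k = F/δ = 75.7/5.18 = 14.614 N/mm
D = (Gd⁴/(8N_a·k))^(1/3) = (75.0×10³·9.6⁴/(8·7·14.614))^(1/3)
  = (778381)^(1/3) = 91.9879 mm

92.0 mm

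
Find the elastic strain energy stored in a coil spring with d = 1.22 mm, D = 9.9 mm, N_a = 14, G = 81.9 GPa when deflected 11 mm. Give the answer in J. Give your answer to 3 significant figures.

0.101 J

k = Gd⁴/(8D³N_a) = (81.9×10³)(1.22⁴)/(8·9.9³·14) = 1.6696 N/mm
U = ½kδ² = 0.5 × 1.6696 × 11² = 101.01 N·mm = 0.10101 J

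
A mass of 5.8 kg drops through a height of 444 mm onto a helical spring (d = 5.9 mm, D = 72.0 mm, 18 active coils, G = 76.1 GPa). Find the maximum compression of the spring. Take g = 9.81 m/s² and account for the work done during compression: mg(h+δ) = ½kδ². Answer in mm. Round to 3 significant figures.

208 mm

k = Gd⁴/(8D³N_a) = (76.1×10³)(5.9⁴)/(8·72.0³·18) = 1.7157 N/mm
W = mg = 5.8 × 9.81 = 56.898 N
½kδ² − Wδ − Wh = 0 → δ = (W + √(W² + 2kWh))/k
δ = (56.898 + √(3237.4 + 86684.7))/1.7157 = (56.898 + 299.87)/1.7157 = 207.95 mm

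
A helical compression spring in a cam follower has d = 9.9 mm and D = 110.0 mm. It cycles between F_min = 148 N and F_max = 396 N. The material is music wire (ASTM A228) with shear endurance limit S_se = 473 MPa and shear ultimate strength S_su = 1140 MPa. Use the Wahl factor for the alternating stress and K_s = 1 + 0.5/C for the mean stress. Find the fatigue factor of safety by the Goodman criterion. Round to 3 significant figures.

6.35

C = D/d = 110.0/9.9 = 11.1111; K_W = (4C−1)/(4C−4)+0.615/C = 1.1295; K_s = 1+0.5/C = 1.0450
F_a = (F_max−F_min)/2 = 124 N; F_m = (F_max+F_min)/2 = 272 N
τ_a = K_W·8F_aD/(πd³) = 1.1295 × 35.797 = 40.434 MPa
τ_m = K_s·8F_mD/(πd³) = 1.0450 × 78.523 = 82.056 MPa
Goodman: 1/n_f = τ_a/S_se + τ_m/S_su = 40.434/473 + 82.056/1140 = 0.08548 + 0.07198 = 0.15746
n_f = 1/0.15746 = 6.351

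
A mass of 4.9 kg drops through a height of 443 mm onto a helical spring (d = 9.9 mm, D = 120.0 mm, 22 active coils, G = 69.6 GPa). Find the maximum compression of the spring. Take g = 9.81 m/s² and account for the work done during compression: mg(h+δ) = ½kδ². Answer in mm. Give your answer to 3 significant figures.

k = Gd⁴/(8D³N_a) = (69.6×10³)(9.9⁴)/(8·120.0³·22) = 2.1983 N/mm
W = mg = 4.9 × 9.81 = 48.069 N
½kδ² − Wδ − Wh = 0 → δ = (W + √(W² + 2kWh))/k
δ = (48.069 + √(2310.6 + 93625.1))/2.1983 = (48.069 + 309.73)/2.1983 = 162.76 mm

163 mm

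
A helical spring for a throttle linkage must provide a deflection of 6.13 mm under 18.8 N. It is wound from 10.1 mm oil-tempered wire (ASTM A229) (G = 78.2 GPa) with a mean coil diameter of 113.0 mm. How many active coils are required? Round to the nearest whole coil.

Required rate k = F/δ = 18.8/6.13 = 3.0669 N/mm
N_a = Gd⁴/(8D³k) = (78.2×10³ × 10.1⁴)/(8 × 113.0³ × 3.0669)
    = 8.13752e+08 / 3.54016e+07 = 22.99 → 23 coils

23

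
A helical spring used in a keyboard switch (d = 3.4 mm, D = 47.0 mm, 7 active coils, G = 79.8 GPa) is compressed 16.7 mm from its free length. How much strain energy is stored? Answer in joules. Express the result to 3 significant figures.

k = Gd⁴/(8D³N_a) = (79.8×10³)(3.4⁴)/(8·47.0³·7) = 1.8342 N/mm
U = ½kδ² = 0.5 × 1.8342 × 16.7² = 255.76 N·mm = 0.25576 J

0.256 J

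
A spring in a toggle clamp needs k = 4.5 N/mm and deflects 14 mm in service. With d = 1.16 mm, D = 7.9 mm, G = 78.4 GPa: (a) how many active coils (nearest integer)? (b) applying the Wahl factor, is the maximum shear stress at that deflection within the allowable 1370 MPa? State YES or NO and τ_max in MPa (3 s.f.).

(a) 8 coils; (b) YES, τ_max = 990 MPa

N_a = Gd⁴/(8D³k) = (78.4×10³)(1.16⁴)/(8·7.9³·4.5) = 7.998 → N_a = 8
Actual rate k = Gd⁴/(8D³·8) = 4.4987 N/mm
Working load F = kδ = 4.4987·14 = 62.982 N
C = 7.9/1.16 = 6.8103; K_W = (4C−1)/(4C−4)+0.615/C = 1.2194
τ_max = K_W·8FD/(πd³) = 1.2194·811.72 = 989.8 MPa
τ_max ≤ 1370 MPa → acceptable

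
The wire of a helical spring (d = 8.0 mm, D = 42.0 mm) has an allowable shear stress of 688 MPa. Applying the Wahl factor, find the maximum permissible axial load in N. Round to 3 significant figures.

2550 N

C = D/d = 42.0/8.0 = 5.2500
K_W = (4C−1)/(4C−4) + 0.615/C = 20.000/17.000 + 0.1171 = 1.2936
τ_max = K·8FD/(πd³) → F_max = τ_allow·πd³/(8DK)
F_max = 688·π·8.0³/(8·42.0·1.2936) = 1.1066e+06/434.65 = 2546 N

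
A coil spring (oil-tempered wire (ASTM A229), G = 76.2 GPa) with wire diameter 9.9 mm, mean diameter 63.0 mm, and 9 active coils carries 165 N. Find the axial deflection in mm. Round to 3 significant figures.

4.06 mm

k = Gd⁴/(8D³N_a) = (76.2×10³)(9.9⁴)/(8·63.0³·9) = 40.658 N/mm
δ = F/k = 165 / 40.658 = 4.0583 mm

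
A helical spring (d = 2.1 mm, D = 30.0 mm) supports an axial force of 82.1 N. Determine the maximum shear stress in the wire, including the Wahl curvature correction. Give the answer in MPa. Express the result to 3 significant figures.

Spring index C = D/d = 30.0/2.1 = 14.2857
K_W = (4C−1)/(4C−4) + 0.615/C = 56.143/53.143 + 0.0431 = 1.0995
τ₀ = 8FD/(πd³) = 8·82.1·30.0/(π·2.1³) = 19704/29.094 = 677.25 MPa
τ_max = K·τ₀ = 1.0995 × 677.25 = 744.63 MPa

745 MPa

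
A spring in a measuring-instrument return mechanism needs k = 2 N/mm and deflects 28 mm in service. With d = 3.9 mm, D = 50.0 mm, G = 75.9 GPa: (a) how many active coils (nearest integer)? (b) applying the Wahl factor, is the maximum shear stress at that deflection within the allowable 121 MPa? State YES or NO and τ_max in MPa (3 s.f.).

(a) 9 coils; (b) NO, τ_max = 130 MPa

N_a = Gd⁴/(8D³k) = (75.9×10³)(3.9⁴)/(8·50.0³·2) = 8.78 → N_a = 9
Actual rate k = Gd⁴/(8D³·9) = 1.951 N/mm
Working load F = kδ = 1.951·28 = 54.628 N
C = 50.0/3.9 = 12.8205; K_W = (4C−1)/(4C−4)+0.615/C = 1.1114
τ_max = K_W·8FD/(πd³) = 1.1114·117.26 = 130.32 MPa
τ_max > 121 MPa → exceeds allowable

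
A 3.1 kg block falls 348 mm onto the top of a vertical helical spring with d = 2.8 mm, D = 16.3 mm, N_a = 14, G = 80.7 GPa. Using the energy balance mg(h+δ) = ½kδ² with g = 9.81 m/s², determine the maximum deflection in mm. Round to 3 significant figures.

k = Gd⁴/(8D³N_a) = (80.7×10³)(2.8⁴)/(8·16.3³·14) = 10.226 N/mm
W = mg = 3.1 × 9.81 = 30.411 N
½kδ² − Wδ − Wh = 0 → δ = (W + √(W² + 2kWh))/k
δ = (30.411 + √(924.83 + 216454))/10.226 = (30.411 + 466.24)/10.226 = 48.565 mm

48.6 mm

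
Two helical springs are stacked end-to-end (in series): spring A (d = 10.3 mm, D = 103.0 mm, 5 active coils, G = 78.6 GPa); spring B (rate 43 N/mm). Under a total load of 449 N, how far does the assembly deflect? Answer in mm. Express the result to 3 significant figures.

32.6 mm

k_A = Gd⁴/(8D³N_a) = (78.6×10³)(10.3⁴)/(8·103.0³·5) = 20.24 N/mm
Series: 1/k_eq = 1/20.24 + 1/43 = 0.072664; k_eq = 13.762 N/mm
δ = F/k_eq = 449/13.762 = 32.626 mm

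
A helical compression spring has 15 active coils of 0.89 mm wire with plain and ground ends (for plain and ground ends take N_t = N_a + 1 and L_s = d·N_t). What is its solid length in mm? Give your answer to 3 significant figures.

plain and ground ends: N_t = N_a + 1 = 15 + 1 = 16
L_s = d·N_t = 0.89 × 16 = 14.24 mm

14.2 mm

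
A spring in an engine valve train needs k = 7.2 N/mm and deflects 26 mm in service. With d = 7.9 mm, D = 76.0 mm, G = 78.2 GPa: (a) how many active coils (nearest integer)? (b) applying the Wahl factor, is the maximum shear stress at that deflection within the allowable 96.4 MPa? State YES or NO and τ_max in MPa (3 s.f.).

(a) 12 coils; (b) YES, τ_max = 84.9 MPa

N_a = Gd⁴/(8D³k) = (78.2×10³)(7.9⁴)/(8·76.0³·7.2) = 12.05 → N_a = 12
Actual rate k = Gd⁴/(8D³·12) = 7.2277 N/mm
Working load F = kδ = 7.2277·26 = 187.92 N
C = 76.0/7.9 = 9.6203; K_W = (4C−1)/(4C−4)+0.615/C = 1.1509
τ_max = K_W·8FD/(πd³) = 1.1509·73.765 = 84.898 MPa
τ_max ≤ 96.4 MPa → acceptable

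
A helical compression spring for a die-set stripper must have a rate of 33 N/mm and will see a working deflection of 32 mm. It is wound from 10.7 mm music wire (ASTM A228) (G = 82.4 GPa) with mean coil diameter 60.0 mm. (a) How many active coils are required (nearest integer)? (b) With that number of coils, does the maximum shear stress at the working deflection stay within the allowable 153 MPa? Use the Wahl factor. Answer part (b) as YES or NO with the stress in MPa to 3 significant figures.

(a) 19 coils; (b) NO, τ_max = 167 MPa

N_a = Gd⁴/(8D³k) = (82.4×10³)(10.7⁴)/(8·60.0³·33) = 18.94 → N_a = 19
Actual rate k = Gd⁴/(8D³·19) = 32.898 N/mm
Working load F = kδ = 32.898·32 = 1052.7 N
C = 60.0/10.7 = 5.6075; K_W = (4C−1)/(4C−4)+0.615/C = 1.2725
τ_max = K_W·8FD/(πd³) = 1.2725·131.3 = 167.07 MPa
τ_max > 153 MPa → exceeds allowable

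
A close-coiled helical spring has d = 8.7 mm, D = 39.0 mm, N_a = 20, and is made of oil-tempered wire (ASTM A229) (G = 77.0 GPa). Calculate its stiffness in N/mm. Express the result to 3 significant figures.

46.5 N/mm

k = Gd⁴/(8D³N_a) = (77.0×10³ × 8.7⁴) / (8 × 39.0³ × 20)
  = 4.41131e+08 / 9.49104e+06 = 46.479 N/mm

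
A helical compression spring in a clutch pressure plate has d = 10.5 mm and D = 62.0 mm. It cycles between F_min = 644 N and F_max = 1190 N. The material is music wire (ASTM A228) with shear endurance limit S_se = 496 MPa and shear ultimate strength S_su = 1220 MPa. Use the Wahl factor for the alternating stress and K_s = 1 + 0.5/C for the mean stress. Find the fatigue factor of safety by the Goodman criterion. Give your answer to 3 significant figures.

C = D/d = 62.0/10.5 = 5.9048; K_W = (4C−1)/(4C−4)+0.615/C = 1.2571; K_s = 1+0.5/C = 1.0847
F_a = (F_max−F_min)/2 = 273 N; F_m = (F_max+F_min)/2 = 917 N
τ_a = K_W·8F_aD/(πd³) = 1.2571 × 37.233 = 46.804 MPa
τ_m = K_s·8F_mD/(πd³) = 1.0847 × 125.06 = 135.65 MPa
Goodman: 1/n_f = τ_a/S_se + τ_m/S_su = 46.804/496 + 135.65/1220 = 0.09436 + 0.11119 = 0.20556
n_f = 1/0.20556 = 4.865

4.86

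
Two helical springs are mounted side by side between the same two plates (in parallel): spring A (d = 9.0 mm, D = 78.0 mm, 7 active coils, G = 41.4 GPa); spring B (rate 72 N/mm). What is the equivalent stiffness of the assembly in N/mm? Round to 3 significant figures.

k_A = Gd⁴/(8D³N_a) = (41.4×10³)(9.0⁴)/(8·78.0³·7) = 10.221 N/mm
Parallel: k_eq = 10.221 + 72 = 82.221 N/mm

82.2 N/mm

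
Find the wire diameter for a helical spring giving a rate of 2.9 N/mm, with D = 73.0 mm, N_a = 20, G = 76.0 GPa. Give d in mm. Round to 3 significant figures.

d = (8D³N_a·k / G)^(1/4) = (8·73.0³·20·2.9 / (76.0×10³))^0.25
  = (2375.1)^0.25 = 6.9810 mm

6.98 mm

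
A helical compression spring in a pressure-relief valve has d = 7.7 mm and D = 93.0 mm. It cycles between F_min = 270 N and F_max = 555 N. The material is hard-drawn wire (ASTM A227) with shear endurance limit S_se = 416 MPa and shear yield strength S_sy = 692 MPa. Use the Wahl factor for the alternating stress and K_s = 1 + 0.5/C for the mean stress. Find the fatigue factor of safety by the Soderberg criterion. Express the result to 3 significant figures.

1.92

C = D/d = 93.0/7.7 = 12.0779; K_W = (4C−1)/(4C−4)+0.615/C = 1.1186; K_s = 1+0.5/C = 1.0414
F_a = (F_max−F_min)/2 = 142.5 N; F_m = (F_max+F_min)/2 = 412.5 N
τ_a = K_W·8F_aD/(πd³) = 1.1186 × 73.921 = 82.689 MPa
τ_m = K_s·8F_mD/(πd³) = 1.0414 × 213.98 = 222.84 MPa
Soderberg: 1/n_f = τ_a/S_se + τ_m/S_sy = 82.689/416 + 222.84/692 = 0.19877 + 0.32202 = 0.52079
n_f = 1/0.52079 = 1.92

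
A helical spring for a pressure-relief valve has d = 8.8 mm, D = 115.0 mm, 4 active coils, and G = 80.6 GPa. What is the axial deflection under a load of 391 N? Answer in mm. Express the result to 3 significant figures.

39.4 mm

k = Gd⁴/(8D³N_a) = (80.6×10³)(8.8⁴)/(8·115.0³·4) = 9.9317 N/mm
δ = F/k = 391 / 9.9317 = 39.369 mm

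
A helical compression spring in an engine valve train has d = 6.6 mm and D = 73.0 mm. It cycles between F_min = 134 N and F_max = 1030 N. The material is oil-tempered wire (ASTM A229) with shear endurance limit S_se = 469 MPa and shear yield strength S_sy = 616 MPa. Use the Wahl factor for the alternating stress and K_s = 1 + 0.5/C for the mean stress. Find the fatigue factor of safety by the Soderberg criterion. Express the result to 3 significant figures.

C = D/d = 73.0/6.6 = 11.0606; K_W = (4C−1)/(4C−4)+0.615/C = 1.1302; K_s = 1+0.5/C = 1.0452
F_a = (F_max−F_min)/2 = 448 N; F_m = (F_max+F_min)/2 = 582 N
τ_a = K_W·8F_aD/(πd³) = 1.1302 × 289.67 = 327.38 MPa
τ_m = K_s·8F_mD/(πd³) = 1.0452 × 376.32 = 393.33 MPa
Soderberg: 1/n_f = τ_a/S_se + τ_m/S_sy = 327.38/469 + 393.33/616 = 0.69803 + 0.63852 = 1.3365
n_f = 1/1.3365 = 0.7482

0.748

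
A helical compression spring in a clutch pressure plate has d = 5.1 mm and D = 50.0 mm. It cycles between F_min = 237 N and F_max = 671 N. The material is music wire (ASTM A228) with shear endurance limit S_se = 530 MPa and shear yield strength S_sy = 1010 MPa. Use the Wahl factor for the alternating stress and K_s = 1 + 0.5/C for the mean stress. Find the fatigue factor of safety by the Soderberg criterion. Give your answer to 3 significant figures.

C = D/d = 50.0/5.1 = 9.8039; K_W = (4C−1)/(4C−4)+0.615/C = 1.1479; K_s = 1+0.5/C = 1.0510
F_a = (F_max−F_min)/2 = 217 N; F_m = (F_max+F_min)/2 = 454 N
τ_a = K_W·8F_aD/(πd³) = 1.1479 × 208.29 = 239.1 MPa
τ_m = K_s·8F_mD/(πd³) = 1.0510 × 435.77 = 457.99 MPa
Soderberg: 1/n_f = τ_a/S_se + τ_m/S_sy = 239.1/530 + 457.99/1010 = 0.45112 + 0.45346 = 0.90458
n_f = 1/0.90458 = 1.105

1.11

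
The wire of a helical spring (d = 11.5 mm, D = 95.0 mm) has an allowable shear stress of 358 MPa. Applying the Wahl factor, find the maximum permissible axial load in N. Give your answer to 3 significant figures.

1910 N

C = D/d = 95.0/11.5 = 8.2609
K_W = (4C−1)/(4C−4) + 0.615/C = 32.043/29.043 + 0.0744 = 1.1777
τ_max = K·8FD/(πd³) → F_max = τ_allow·πd³/(8DK)
F_max = 358·π·11.5³/(8·95.0·1.1777) = 1.7105e+06/895.08 = 1911 N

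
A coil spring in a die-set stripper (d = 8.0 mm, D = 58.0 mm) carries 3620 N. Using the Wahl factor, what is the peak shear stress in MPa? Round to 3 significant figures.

Spring index C = D/d = 58.0/8.0 = 7.2500
K_W = (4C−1)/(4C−4) + 0.615/C = 28.000/25.000 + 0.0848 = 1.2048
τ₀ = 8FD/(πd³) = 8·3620·58.0/(π·8.0³) = 1.67968e+06/1608.5 = 1044.3 MPa
τ_max = K·τ₀ = 1.2048 × 1044.3 = 1258.1 MPa

1260 MPa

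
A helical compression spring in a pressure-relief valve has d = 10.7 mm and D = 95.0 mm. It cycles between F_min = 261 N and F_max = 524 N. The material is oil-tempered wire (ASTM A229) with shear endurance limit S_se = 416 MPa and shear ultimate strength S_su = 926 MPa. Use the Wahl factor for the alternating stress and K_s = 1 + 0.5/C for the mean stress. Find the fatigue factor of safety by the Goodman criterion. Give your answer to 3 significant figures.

C = D/d = 95.0/10.7 = 8.8785; K_W = (4C−1)/(4C−4)+0.615/C = 1.1645; K_s = 1+0.5/C = 1.0563
F_a = (F_max−F_min)/2 = 131.5 N; F_m = (F_max+F_min)/2 = 392.5 N
τ_a = K_W·8F_aD/(πd³) = 1.1645 × 25.968 = 30.239 MPa
τ_m = K_s·8F_mD/(πd³) = 1.0563 × 77.509 = 81.874 MPa
Goodman: 1/n_f = τ_a/S_se + τ_m/S_su = 30.239/416 + 81.874/926 = 0.07269 + 0.08842 = 0.16111
n_f = 1/0.16111 = 6.207

6.21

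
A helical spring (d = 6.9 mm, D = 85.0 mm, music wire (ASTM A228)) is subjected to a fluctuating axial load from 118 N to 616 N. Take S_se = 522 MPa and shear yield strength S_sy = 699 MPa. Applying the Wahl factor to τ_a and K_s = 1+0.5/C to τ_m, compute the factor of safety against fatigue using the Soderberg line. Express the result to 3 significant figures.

C = D/d = 85.0/6.9 = 12.3188; K_W = (4C−1)/(4C−4)+0.615/C = 1.1162; K_s = 1+0.5/C = 1.0406
F_a = (F_max−F_min)/2 = 249 N; F_m = (F_max+F_min)/2 = 367 N
τ_a = K_W·8F_aD/(πd³) = 1.1162 × 164.06 = 183.12 MPa
τ_m = K_s·8F_mD/(πd³) = 1.0406 × 241.81 = 251.63 MPa
Soderberg: 1/n_f = τ_a/S_se + τ_m/S_sy = 183.12/522 + 251.63/699 = 0.35081 + 0.35998 = 0.71079
n_f = 1/0.71079 = 1.407

1.41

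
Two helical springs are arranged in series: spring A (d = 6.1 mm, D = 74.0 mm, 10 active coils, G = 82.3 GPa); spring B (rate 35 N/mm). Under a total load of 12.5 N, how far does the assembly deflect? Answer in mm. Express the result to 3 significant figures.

3.91 mm

k_A = Gd⁴/(8D³N_a) = (82.3×10³)(6.1⁴)/(8·74.0³·10) = 3.5151 N/mm
Series: 1/k_eq = 1/3.5151 + 1/35 = 0.31306; k_eq = 3.1943 N/mm
δ = F/k_eq = 12.5/3.1943 = 3.9133 mm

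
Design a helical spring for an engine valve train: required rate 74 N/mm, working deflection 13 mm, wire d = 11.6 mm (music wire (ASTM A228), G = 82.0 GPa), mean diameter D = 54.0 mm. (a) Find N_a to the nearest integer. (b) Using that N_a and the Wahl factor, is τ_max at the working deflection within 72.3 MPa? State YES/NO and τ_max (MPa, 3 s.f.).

(a) 16 coils; (b) NO, τ_max = 113 MPa

N_a = Gd⁴/(8D³k) = (82.0×10³)(11.6⁴)/(8·54.0³·74) = 15.93 → N_a = 16
Actual rate k = Gd⁴/(8D³·16) = 73.664 N/mm
Working load F = kδ = 73.664·13 = 957.63 N
C = 54.0/11.6 = 4.6552; K_W = (4C−1)/(4C−4)+0.615/C = 1.3373
τ_max = K_W·8FD/(πd³) = 1.3373·84.364 = 112.82 MPa
τ_max > 72.3 MPa → exceeds allowable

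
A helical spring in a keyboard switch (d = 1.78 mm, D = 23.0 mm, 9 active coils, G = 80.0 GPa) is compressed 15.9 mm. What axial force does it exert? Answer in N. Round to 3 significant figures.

k = Gd⁴/(8D³N_a) = (80.0×10³)(1.78⁴)/(8·23.0³·9) = 0.91676 N/mm
F = k·δ = 0.91676 × 15.9 = 14.576 N

14.6 N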